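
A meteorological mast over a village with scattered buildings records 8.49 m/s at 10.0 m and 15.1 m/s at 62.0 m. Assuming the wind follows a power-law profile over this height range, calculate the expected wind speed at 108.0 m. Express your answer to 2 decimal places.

First find α: α = ln(V₂/V₁)/ln(z₂/z₁) = ln(15.1/8.49)/ln(62.0/10.0) = 0.57581/1.82455 = 0.3156
Extrapolate from 62.0 m to 108.0 m: V₃ = 15.1 × (108.0/62.0)^0.3156 = 15.1 × 1.1914 = 17.9905 m/s

17.99 m/s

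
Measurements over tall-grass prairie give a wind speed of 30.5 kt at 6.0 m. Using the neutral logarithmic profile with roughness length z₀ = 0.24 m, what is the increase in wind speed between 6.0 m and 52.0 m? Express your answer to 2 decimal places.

20.46 kt

Log law: V₂ = V₁ · ln(z₂/z₀)/ln(z₁/z₀) = 30.5 × 5.3784/3.2189 = 50.9619 kt
ΔV = 50.9619 − 30.5 = 20.4619 kt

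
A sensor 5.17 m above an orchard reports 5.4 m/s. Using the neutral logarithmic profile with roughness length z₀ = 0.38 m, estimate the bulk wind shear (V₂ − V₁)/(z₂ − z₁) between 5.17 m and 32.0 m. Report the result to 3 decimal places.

0.141 m/s/m

Log law: V₂ = V₁ · ln(z₂/z₀)/ln(z₁/z₀) = 5.4 × 4.4333/2.6105 = 9.1708 m/s
ΔV/Δz = (9.1708 − 5.4)/(32.0 − 5.17) = 3.7708/26.8300 = 0.14054 m/s/m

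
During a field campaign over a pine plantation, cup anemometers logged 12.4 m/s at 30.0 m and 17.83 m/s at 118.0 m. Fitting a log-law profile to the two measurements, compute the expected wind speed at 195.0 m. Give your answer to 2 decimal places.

19.82 m/s

Log law: V ∝ ln(z/z₀). From the pair, with r = V₁/V₂ = 0.69546,
ln z₀ = (ln z₁ − r·ln z₂)/(1 − r) = (3.4012 − 0.69546×4.7707)/0.30454 = 0.2738 → z₀ = 1.315 m
V₃ = V₁ · ln(z₃/z₀)/ln(z₁/z₀) = 12.4 × 4.9992/3.1274 = 19.8217 m/s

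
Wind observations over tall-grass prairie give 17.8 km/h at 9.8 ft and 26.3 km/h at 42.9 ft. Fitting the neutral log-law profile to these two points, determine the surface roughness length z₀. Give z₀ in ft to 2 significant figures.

Log law: V(z) ∝ ln(z/z₀). With r = V₁/V₂ = 17.8/26.3 = 0.67681,
r · ln(z₂/z₀) = ln(z₁/z₀) ⇒ ln z₀ = (ln z₁ − r·ln z₂)/(1 − r)
ln z₀ = (2.28238 − 0.67681×3.75887) / 0.32319 = -0.8096
z₀ = exp(-0.8096) = 0.4451 ft

z₀ ≈ 0.45 ft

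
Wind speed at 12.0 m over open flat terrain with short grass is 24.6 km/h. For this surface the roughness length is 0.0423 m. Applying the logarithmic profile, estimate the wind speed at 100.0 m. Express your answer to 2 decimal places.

33.84 km/h

Log law: V(z) ∝ ln(z/z₀), so V₂/V₁ = ln(z₂/z₀) / ln(z₁/z₀).
ln(100.0/0.0423) = 7.7681, ln(12.0/0.0423) = 5.6479
V₂ = 24.6 × 7.7681/5.6479 = 24.6 × 1.3754 = 33.8351 km/h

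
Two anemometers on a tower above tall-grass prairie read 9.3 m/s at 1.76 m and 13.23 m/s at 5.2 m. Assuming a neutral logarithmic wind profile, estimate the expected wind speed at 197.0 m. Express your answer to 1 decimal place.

26.4 m/s

Log law: V ∝ ln(z/z₀). From the pair, with r = V₁/V₂ = 0.70295,
ln z₀ = (ln z₁ − r·ln z₂)/(1 − r) = (0.5653 − 0.70295×1.6487)/0.29705 = -1.9983 → z₀ = 0.1356 m
V₃ = V₁ · ln(z₃/z₀)/ln(z₁/z₀) = 9.3 × 7.2815/2.5636 = 26.4149 m/s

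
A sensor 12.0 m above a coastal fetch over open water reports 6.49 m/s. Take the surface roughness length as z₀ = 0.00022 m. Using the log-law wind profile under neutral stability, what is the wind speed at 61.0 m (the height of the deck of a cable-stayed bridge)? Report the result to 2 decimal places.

Log law: V(z) ∝ ln(z/z₀), so V₂/V₁ = ln(z₂/z₀) / ln(z₁/z₀).
ln(61.0/0.00022) = 12.5328, ln(12.0/0.00022) = 10.9068
V₂ = 6.49 × 12.5328/10.9068 = 6.49 × 1.1491 = 7.4575 m/s

7.46 m/s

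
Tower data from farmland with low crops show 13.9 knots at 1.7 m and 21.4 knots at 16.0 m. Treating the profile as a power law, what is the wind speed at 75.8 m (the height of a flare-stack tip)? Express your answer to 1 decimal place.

28.9 knots

First find α: α = ln(V₂/V₁)/ln(z₂/z₁) = ln(21.4/13.9)/ln(16.0/1.7) = 0.43150/2.24196 = 0.1925
Extrapolate from 16.0 m to 75.8 m: V₃ = 21.4 × (75.8/16.0)^0.1925 = 21.4 × 1.3490 = 28.8692 knots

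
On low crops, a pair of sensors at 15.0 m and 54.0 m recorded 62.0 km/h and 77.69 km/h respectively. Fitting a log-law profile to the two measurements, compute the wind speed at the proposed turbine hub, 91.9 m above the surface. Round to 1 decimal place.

Log law: V ∝ ln(z/z₀). From the pair, with r = V₁/V₂ = 0.79804,
ln z₀ = (ln z₁ − r·ln z₂)/(1 − r) = (2.7081 − 0.79804×3.9890)/0.20196 = -2.3536 → z₀ = 0.09502 m
V₃ = V₁ · ln(z₃/z₀)/ln(z₁/z₀) = 62.0 × 6.8743/5.0617 = 84.2029 km/h

84.2 km/h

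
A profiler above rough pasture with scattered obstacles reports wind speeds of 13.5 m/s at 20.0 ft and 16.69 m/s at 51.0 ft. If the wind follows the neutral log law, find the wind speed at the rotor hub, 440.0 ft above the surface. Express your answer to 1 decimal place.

24.0 m/s

Log law: V ∝ ln(z/z₀). From the pair, with r = V₁/V₂ = 0.80887,
ln z₀ = (ln z₁ − r·ln z₂)/(1 − r) = (2.9957 − 0.80887×3.9318)/0.19113 = -0.9658 → z₀ = 0.3807 ft
V₃ = V₁ · ln(z₃/z₀)/ln(z₁/z₀) = 13.5 × 7.0526/3.9615 = 24.0336 m/s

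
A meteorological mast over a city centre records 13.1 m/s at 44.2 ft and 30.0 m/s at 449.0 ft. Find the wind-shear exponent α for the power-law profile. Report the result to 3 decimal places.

α ≈ 0.357

Power law: V₂/V₁ = (z₂/z₁)^α ⇒ α = ln(V₂/V₁) / ln(z₂/z₁)
α = ln(30.0/13.1) / ln(449.0/44.2) = ln(2.2901) / ln(10.1584)
  = 0.82859 / 2.31830 = 0.35741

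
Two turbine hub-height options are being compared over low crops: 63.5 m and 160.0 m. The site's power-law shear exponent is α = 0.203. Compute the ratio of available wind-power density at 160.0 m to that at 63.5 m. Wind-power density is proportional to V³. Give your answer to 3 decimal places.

Speed ratio: V_B/V_A = (z_B/z_A)^α = (160.0/63.5)^0.203 = (2.5197)^0.203 = 1.20635
Power-density ratio: P_B/P_A = (V_B/V_A)³ = (1.20635)³ = 1.75558

1.756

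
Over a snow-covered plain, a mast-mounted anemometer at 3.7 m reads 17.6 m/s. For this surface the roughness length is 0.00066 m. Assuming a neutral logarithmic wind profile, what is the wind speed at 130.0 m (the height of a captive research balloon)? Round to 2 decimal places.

24.86 m/s

Log law: V(z) ∝ ln(z/z₀), so V₂/V₁ = ln(z₂/z₀) / ln(z₁/z₀).
ln(130.0/0.00066) = 12.1908, ln(3.7/0.00066) = 8.6316
V₂ = 17.6 × 12.1908/8.6316 = 17.6 × 1.4123 = 24.8573 m/s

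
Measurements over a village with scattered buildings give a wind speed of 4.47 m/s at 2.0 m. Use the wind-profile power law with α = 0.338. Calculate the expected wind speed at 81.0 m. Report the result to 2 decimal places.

Power-law profile: V₂ = V₁ · (z₂/z₁)^α
V₂ = 4.47 × (81.0/2.0)^0.338 = 4.47 × (40.5000)^0.338
    = 4.47 × 3.4940 = 15.6181 m/s

15.62 m/s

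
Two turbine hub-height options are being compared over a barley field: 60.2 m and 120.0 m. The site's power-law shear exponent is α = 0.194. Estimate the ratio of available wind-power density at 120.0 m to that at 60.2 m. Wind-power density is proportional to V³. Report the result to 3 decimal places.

1.494

Speed ratio: V_B/V_A = (z_B/z_A)^α = (120.0/60.2)^0.194 = (1.9934)^0.194 = 1.14319
Power-density ratio: P_B/P_A = (V_B/V_A)³ = (1.14319)³ = 1.49403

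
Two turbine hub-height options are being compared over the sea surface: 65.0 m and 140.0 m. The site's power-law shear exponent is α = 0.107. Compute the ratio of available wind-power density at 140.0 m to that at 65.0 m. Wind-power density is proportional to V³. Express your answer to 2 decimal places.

1.28

Speed ratio: V_B/V_A = (z_B/z_A)^α = (140.0/65.0)^0.107 = (2.1538)^0.107 = 1.08556
Power-density ratio: P_B/P_A = (V_B/V_A)³ = (1.08556)³ = 1.27927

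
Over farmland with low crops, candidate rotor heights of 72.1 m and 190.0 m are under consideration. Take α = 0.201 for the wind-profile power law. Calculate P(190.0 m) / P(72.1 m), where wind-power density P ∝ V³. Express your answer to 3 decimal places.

1.794

Speed ratio: V_B/V_A = (z_B/z_A)^α = (190.0/72.1)^0.201 = (2.6352)^0.201 = 1.21502
Power-density ratio: P_B/P_A = (V_B/V_A)³ = (1.21502)³ = 1.79372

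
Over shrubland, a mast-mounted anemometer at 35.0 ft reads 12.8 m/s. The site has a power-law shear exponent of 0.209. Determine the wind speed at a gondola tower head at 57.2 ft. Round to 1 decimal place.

Power-law profile: V₂ = V₁ · (z₂/z₁)^α
V₂ = 12.8 × (57.2/35.0)^0.209 = 12.8 × (1.6343)^0.209
    = 12.8 × 1.1081 = 14.1839 m/s

14.2 m/s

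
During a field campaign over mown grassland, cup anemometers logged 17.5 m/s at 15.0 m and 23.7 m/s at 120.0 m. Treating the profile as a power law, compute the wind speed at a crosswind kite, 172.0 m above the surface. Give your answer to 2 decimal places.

First find α: α = ln(V₂/V₁)/ln(z₂/z₁) = ln(23.7/17.5)/ln(120.0/15.0) = 0.30327/2.07944 = 0.1458
Extrapolate from 120.0 m to 172.0 m: V₃ = 23.7 × (172.0/120.0)^0.1458 = 23.7 × 1.0539 = 24.9776 m/s

24.98 m/s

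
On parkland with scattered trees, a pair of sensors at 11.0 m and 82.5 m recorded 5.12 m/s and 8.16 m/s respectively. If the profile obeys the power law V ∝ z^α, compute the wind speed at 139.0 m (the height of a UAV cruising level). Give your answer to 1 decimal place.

9.2 m/s

First find α: α = ln(V₂/V₁)/ln(z₂/z₁) = ln(8.16/5.12)/ln(82.5/11.0) = 0.46609/2.01490 = 0.2313
Extrapolate from 82.5 m to 139.0 m: V₃ = 8.16 × (139.0/82.5)^0.2313 = 8.16 × 1.1283 = 9.2066 m/s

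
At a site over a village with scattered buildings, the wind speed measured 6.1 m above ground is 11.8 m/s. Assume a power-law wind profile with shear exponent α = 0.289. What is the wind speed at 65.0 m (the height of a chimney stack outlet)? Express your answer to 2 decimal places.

23.38 m/s

Power-law profile: V₂ = V₁ · (z₂/z₁)^α
V₂ = 11.8 × (65.0/6.1)^0.289 = 11.8 × (10.6557)^0.289
    = 11.8 × 1.9814 = 23.3805 m/s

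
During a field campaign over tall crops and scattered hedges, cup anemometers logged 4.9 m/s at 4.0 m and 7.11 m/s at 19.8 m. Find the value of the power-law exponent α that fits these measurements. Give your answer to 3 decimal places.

α ≈ 0.233

Power law: V₂/V₁ = (z₂/z₁)^α ⇒ α = ln(V₂/V₁) / ln(z₂/z₁)
α = ln(7.11/4.9) / ln(19.8/4.0) = ln(1.4510) / ln(4.9500)
  = 0.37227 / 1.59939 = 0.23276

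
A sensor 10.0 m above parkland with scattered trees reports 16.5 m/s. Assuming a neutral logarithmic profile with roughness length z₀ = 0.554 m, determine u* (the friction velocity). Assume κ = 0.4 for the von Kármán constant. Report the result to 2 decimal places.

u* ≈ 2.28 m/s

Log law: V(z) = (u*/κ) · ln(z/z₀) ⇒ u* = κ · V / ln(z/z₀)
u* = 0.4 × 16.5 / ln(10.0/0.554) = 0.4 × 16.5 / 2.8932
   = 6.6000 / 2.8932 = 2.2812 m/s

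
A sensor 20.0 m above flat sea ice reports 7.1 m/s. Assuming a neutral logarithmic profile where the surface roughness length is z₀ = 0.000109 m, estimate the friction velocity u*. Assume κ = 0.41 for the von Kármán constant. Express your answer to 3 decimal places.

Log law: V(z) = (u*/κ) · ln(z/z₀) ⇒ u* = κ · V / ln(z/z₀)
u* = 0.41 × 7.1 / ln(20.0/0.000109) = 0.41 × 7.1 / 12.1199
   = 2.9110 / 12.1199 = 0.2402 m/s

u* ≈ 0.240 m/s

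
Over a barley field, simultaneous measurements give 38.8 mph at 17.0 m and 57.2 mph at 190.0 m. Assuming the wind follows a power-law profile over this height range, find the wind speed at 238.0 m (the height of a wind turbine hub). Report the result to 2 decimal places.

First find α: α = ln(V₂/V₁)/ln(z₂/z₁) = ln(57.2/38.8)/ln(190.0/17.0) = 0.38813/2.41381 = 0.1608
Extrapolate from 190.0 m to 238.0 m: V₃ = 57.2 × (238.0/190.0)^0.1608 = 57.2 × 1.0369 = 59.3097 mph

59.31 mph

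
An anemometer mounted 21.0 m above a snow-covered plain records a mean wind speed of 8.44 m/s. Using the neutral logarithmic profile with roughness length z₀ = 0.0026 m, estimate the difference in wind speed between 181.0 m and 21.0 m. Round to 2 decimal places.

2.02 m/s

Log law: V₂ = V₁ · ln(z₂/z₀)/ln(z₁/z₀) = 8.44 × 11.1507/8.9968 = 10.4607 m/s
ΔV = 10.4607 − 8.44 = 2.0207 m/s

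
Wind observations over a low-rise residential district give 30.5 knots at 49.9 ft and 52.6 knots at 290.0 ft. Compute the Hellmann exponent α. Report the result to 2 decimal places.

Power law: V₂/V₁ = (z₂/z₁)^α ⇒ α = ln(V₂/V₁) / ln(z₂/z₁)
α = ln(52.6/30.5) / ln(290.0/49.9) = ln(1.7246) / ln(5.8116)
  = 0.54499 / 1.75986 = 0.30968

α ≈ 0.31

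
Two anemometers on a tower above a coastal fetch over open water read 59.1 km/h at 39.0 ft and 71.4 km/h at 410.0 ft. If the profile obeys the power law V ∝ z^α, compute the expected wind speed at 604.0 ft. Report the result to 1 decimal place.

First find α: α = ln(V₂/V₁)/ln(z₂/z₁) = ln(71.4/59.1)/ln(410.0/39.0) = 0.18907/2.35260 = 0.0804
Extrapolate from 410.0 ft to 604.0 ft: V₃ = 71.4 × (604.0/410.0)^0.0804 = 71.4 × 1.0316 = 73.6580 km/h

73.7 km/h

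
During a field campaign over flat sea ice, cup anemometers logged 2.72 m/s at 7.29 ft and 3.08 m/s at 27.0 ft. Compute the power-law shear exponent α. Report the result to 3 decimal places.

α ≈ 0.095

Power law: V₂/V₁ = (z₂/z₁)^α ⇒ α = ln(V₂/V₁) / ln(z₂/z₁)
α = ln(3.08/2.72) / ln(27.0/7.29) = ln(1.1324) / ln(3.7037)
  = 0.12430 / 1.30933 = 0.09493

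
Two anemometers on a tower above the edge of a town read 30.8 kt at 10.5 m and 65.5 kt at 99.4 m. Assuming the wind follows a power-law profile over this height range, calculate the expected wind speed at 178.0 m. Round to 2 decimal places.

79.65 kt

First find α: α = ln(V₂/V₁)/ln(z₂/z₁) = ln(65.5/30.8)/ln(99.4/10.5) = 0.75454/2.24778 = 0.3357
Extrapolate from 99.4 m to 178.0 m: V₃ = 65.5 × (178.0/99.4)^0.3357 = 65.5 × 1.2160 = 79.6489 kt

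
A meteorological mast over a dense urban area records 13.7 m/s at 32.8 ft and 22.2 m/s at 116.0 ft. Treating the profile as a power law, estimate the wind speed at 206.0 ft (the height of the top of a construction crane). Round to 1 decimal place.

27.6 m/s

First find α: α = ln(V₂/V₁)/ln(z₂/z₁) = ln(22.2/13.7)/ln(116.0/32.8) = 0.48270/1.26316 = 0.3821
Extrapolate from 116.0 ft to 206.0 ft: V₃ = 22.2 × (206.0/116.0)^0.3821 = 22.2 × 1.2454 = 27.6478 m/s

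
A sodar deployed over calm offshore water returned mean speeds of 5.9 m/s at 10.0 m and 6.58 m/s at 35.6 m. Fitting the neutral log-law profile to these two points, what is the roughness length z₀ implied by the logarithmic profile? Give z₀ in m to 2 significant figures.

Log law: V(z) ∝ ln(z/z₀). With r = V₁/V₂ = 5.9/6.58 = 0.89666,
r · ln(z₂/z₀) = ln(z₁/z₀) ⇒ ln z₀ = (ln z₁ − r·ln z₂)/(1 − r)
ln z₀ = (2.30259 − 0.89666×3.57235) / 0.10334 = -8.7145
z₀ = exp(-8.7145) = 0.0001642 m

z₀ ≈ 0.00016 m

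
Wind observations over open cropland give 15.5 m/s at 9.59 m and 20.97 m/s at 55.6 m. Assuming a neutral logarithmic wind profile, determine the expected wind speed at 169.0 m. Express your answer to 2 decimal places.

Log law: V ∝ ln(z/z₀). From the pair, with r = V₁/V₂ = 0.73915,
ln z₀ = (ln z₁ − r·ln z₂)/(1 − r) = (2.2607 − 0.73915×4.0182)/0.26085 = -2.7193 → z₀ = 0.06592 m
V₃ = V₁ · ln(z₃/z₀)/ln(z₁/z₀) = 15.5 × 7.8492/4.9800 = 24.4302 m/s

24.43 m/s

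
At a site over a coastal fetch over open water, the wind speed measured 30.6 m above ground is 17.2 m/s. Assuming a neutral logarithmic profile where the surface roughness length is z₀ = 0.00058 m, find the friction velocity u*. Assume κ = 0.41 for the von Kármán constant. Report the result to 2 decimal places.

Log law: V(z) = (u*/κ) · ln(z/z₀) ⇒ u* = κ · V / ln(z/z₀)
u* = 0.41 × 17.2 / ln(30.6/0.00058) = 0.41 × 17.2 / 10.8735
   = 7.0520 / 10.8735 = 0.6486 m/s

u* ≈ 0.65 m/s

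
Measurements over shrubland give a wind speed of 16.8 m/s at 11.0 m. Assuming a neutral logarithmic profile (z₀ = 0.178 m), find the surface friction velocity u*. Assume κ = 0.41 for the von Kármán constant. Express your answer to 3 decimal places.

Log law: V(z) = (u*/κ) · ln(z/z₀) ⇒ u* = κ · V / ln(z/z₀)
u* = 0.41 × 16.8 / ln(11.0/0.178) = 0.41 × 16.8 / 4.1239
   = 6.8880 / 4.1239 = 1.6703 m/s

u* ≈ 1.670 m/s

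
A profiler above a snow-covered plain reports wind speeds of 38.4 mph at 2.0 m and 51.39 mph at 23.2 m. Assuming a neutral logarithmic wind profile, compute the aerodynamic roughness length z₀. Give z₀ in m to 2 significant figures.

Log law: V(z) ∝ ln(z/z₀). With r = V₁/V₂ = 38.4/51.39 = 0.74723,
r · ln(z₂/z₀) = ln(z₁/z₀) ⇒ ln z₀ = (ln z₁ − r·ln z₂)/(1 − r)
ln z₀ = (0.69315 − 0.74723×3.14415) / 0.25277 = -6.5523
z₀ = exp(-6.5523) = 0.001427 m

z₀ ≈ 0.0014 m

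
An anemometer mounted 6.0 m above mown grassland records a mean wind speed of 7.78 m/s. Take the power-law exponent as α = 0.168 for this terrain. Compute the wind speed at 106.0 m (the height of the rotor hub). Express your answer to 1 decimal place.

12.6 m/s

Power-law profile: V₂ = V₁ · (z₂/z₁)^α
V₂ = 7.78 × (106.0/6.0)^0.168 = 7.78 × (17.6667)^0.168
    = 7.78 × 1.6200 = 12.6038 m/s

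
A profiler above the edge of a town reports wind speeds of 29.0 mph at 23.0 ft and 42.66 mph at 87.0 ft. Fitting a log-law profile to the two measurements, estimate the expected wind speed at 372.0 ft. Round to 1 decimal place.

57.6 mph

Log law: V ∝ ln(z/z₀). From the pair, with r = V₁/V₂ = 0.67979,
ln z₀ = (ln z₁ − r·ln z₂)/(1 − r) = (3.1355 − 0.67979×4.4659)/0.32021 = 0.3110 → z₀ = 1.365 ft
V₃ = V₁ · ln(z₃/z₀)/ln(z₁/z₀) = 29.0 × 5.6079/2.8245 = 57.5785 mph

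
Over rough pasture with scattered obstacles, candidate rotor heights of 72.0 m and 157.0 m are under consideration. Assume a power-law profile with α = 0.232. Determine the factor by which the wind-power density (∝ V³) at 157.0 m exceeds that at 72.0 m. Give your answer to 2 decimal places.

Speed ratio: V_B/V_A = (z_B/z_A)^α = (157.0/72.0)^0.232 = (2.1806)^0.232 = 1.19825
Power-density ratio: P_B/P_A = (V_B/V_A)³ = (1.19825)³ = 1.72045

1.72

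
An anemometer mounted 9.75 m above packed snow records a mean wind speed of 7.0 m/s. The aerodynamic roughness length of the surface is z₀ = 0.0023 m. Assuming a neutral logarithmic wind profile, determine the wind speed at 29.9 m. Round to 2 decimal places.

Log law: V(z) ∝ ln(z/z₀), so V₂/V₁ = ln(z₂/z₀) / ln(z₁/z₀).
ln(29.9/0.0023) = 9.4727, ln(9.75/0.0023) = 8.3521
V₂ = 7.0 × 9.4727/8.3521 = 7.0 × 1.1342 = 7.9392 m/s

7.94 m/s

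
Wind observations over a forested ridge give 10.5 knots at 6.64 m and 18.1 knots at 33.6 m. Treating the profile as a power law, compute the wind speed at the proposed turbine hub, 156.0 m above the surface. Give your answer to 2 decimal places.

30.31 knots

First find α: α = ln(V₂/V₁)/ln(z₂/z₁) = ln(18.1/10.5)/ln(33.6/6.64) = 0.54454/1.62141 = 0.3358
Extrapolate from 33.6 m to 156.0 m: V₃ = 18.1 × (156.0/33.6)^0.3358 = 18.1 × 1.6747 = 30.3118 knots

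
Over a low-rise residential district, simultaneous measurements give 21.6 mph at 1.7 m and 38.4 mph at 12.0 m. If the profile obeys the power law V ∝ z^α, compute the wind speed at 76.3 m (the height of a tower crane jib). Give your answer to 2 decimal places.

66.20 mph

First find α: α = ln(V₂/V₁)/ln(z₂/z₁) = ln(38.4/21.6)/ln(12.0/1.7) = 0.57536/1.95428 = 0.2944
Extrapolate from 12.0 m to 76.3 m: V₃ = 38.4 × (76.3/12.0)^0.2944 = 38.4 × 1.7239 = 66.1981 mph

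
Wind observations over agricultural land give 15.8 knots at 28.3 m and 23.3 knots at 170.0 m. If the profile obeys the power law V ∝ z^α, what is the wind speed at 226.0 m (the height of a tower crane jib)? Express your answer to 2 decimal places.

24.78 knots

First find α: α = ln(V₂/V₁)/ln(z₂/z₁) = ln(23.3/15.8)/ln(170.0/28.3) = 0.38844/1.79294 = 0.2167
Extrapolate from 170.0 m to 226.0 m: V₃ = 23.3 × (226.0/170.0)^0.2167 = 23.3 × 1.0636 = 24.7826 knots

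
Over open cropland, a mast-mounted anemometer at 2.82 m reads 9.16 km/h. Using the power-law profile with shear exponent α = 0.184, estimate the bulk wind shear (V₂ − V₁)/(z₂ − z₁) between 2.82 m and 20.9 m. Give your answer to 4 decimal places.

Power law: V₂ = V₁ · (z₂/z₁)^α = 9.16 × (7.4113)^0.184 = 13.2421 km/h
ΔV/Δz = (13.2421 − 9.16)/(20.9 − 2.82) = 4.0821/18.0800 = 0.22578 km/h/m

0.2258 km/h/m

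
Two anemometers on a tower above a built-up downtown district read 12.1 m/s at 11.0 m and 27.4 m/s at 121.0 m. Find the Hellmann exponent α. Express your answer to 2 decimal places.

Power law: V₂/V₁ = (z₂/z₁)^α ⇒ α = ln(V₂/V₁) / ln(z₂/z₁)
α = ln(27.4/12.1) / ln(121.0/11.0) = ln(2.2645) / ln(11.0000)
  = 0.81734 / 2.39790 = 0.34086

α ≈ 0.34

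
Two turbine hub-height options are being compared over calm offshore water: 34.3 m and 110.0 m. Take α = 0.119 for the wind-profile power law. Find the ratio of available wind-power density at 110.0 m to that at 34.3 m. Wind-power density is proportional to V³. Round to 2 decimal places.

Speed ratio: V_B/V_A = (z_B/z_A)^α = (110.0/34.3)^0.119 = (3.2070)^0.119 = 1.14875
Power-density ratio: P_B/P_A = (V_B/V_A)³ = (1.14875)³ = 1.51592

1.52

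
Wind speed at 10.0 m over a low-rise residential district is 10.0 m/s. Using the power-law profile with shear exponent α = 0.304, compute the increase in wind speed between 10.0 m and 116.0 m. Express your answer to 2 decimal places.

11.07 m/s

Power law: V₂ = V₁ · (z₂/z₁)^α = 10.0 × (11.6000)^0.304 = 21.0666 m/s
ΔV = 21.0666 − 10.0 = 11.0666 m/s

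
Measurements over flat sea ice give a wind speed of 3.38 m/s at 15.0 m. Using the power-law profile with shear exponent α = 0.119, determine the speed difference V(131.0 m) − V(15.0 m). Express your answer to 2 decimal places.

Power law: V₂ = V₁ · (z₂/z₁)^α = 3.38 × (8.7333)^0.119 = 4.3744 m/s
ΔV = 4.3744 − 3.38 = 0.9944 m/s

0.99 m/s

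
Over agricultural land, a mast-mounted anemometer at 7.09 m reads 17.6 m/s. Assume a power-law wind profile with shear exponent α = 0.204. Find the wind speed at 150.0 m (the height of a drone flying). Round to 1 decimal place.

Power-law profile: V₂ = V₁ · (z₂/z₁)^α
V₂ = 17.6 × (150.0/7.09)^0.204 = 17.6 × (21.1566)^0.204
    = 17.6 × 1.8638 = 32.8022 m/s

32.8 m/s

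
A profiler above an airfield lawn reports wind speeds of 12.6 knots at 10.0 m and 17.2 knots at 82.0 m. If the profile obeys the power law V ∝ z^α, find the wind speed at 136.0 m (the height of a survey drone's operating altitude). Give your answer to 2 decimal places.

18.54 knots

First find α: α = ln(V₂/V₁)/ln(z₂/z₁) = ln(17.2/12.6)/ln(82.0/10.0) = 0.31121/2.10413 = 0.1479
Extrapolate from 82.0 m to 136.0 m: V₃ = 17.2 × (136.0/82.0)^0.1479 = 17.2 × 1.0777 = 18.5365 knots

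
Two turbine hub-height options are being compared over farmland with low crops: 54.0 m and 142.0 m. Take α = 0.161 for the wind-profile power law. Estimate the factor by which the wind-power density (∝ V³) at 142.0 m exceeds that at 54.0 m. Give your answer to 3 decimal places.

1.595

Speed ratio: V_B/V_A = (z_B/z_A)^α = (142.0/54.0)^0.161 = (2.6296)^0.161 = 1.16843
Power-density ratio: P_B/P_A = (V_B/V_A)³ = (1.16843)³ = 1.59518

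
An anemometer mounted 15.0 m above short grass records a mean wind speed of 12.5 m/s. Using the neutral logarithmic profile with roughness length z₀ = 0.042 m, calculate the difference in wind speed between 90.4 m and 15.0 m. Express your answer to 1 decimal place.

Log law: V₂ = V₁ · ln(z₂/z₀)/ln(z₁/z₀) = 12.5 × 7.6743/5.8781 = 16.3197 m/s
ΔV = 16.3197 − 12.5 = 3.8197 m/s

3.8 m/s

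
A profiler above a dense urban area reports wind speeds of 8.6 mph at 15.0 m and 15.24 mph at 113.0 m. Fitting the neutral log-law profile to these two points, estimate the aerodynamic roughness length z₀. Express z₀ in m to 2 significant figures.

Log law: V(z) ∝ ln(z/z₀). With r = V₁/V₂ = 8.6/15.24 = 0.56430,
r · ln(z₂/z₀) = ln(z₁/z₀) ⇒ ln z₀ = (ln z₁ − r·ln z₂)/(1 − r)
ln z₀ = (2.70805 − 0.56430×4.72739) / 0.43570 = 0.0926
z₀ = exp(0.0926) = 1.097 m

z₀ ≈ 1.1 m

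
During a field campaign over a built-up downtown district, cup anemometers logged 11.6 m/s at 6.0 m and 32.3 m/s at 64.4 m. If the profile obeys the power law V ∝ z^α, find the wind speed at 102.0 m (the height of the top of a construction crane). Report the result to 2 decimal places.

First find α: α = ln(V₂/V₁)/ln(z₂/z₁) = ln(32.3/11.6)/ln(64.4/6.0) = 1.02406/2.37335 = 0.4315
Extrapolate from 64.4 m to 102.0 m: V₃ = 32.3 × (102.0/64.4)^0.4315 = 32.3 × 1.2195 = 39.3891 m/s

39.39 m/s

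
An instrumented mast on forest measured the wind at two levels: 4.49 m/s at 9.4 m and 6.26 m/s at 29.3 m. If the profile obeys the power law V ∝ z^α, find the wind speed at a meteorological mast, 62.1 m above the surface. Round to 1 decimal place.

7.8 m/s

First find α: α = ln(V₂/V₁)/ln(z₂/z₁) = ln(6.26/4.49)/ln(29.3/9.4) = 0.33233/1.13688 = 0.2923
Extrapolate from 29.3 m to 62.1 m: V₃ = 6.26 × (62.1/29.3)^0.2923 = 6.26 × 1.2455 = 7.7971 m/s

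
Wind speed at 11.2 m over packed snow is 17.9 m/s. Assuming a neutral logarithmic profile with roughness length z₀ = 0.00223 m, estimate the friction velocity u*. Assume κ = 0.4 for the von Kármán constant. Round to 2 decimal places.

u* ≈ 0.84 m/s

Log law: V(z) = (u*/κ) · ln(z/z₀) ⇒ u* = κ · V / ln(z/z₀)
u* = 0.4 × 17.9 / ln(11.2/0.00223) = 0.4 × 17.9 / 8.5217
   = 7.1600 / 8.5217 = 0.8402 m/s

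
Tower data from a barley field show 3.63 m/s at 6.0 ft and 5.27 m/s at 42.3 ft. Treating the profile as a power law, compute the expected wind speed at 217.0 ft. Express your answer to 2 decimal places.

First find α: α = ln(V₂/V₁)/ln(z₂/z₁) = ln(5.27/3.63)/ln(42.3/6.0) = 0.37280/1.95303 = 0.1909
Extrapolate from 42.3 ft to 217.0 ft: V₃ = 5.27 × (217.0/42.3)^0.1909 = 5.27 × 1.3663 = 7.2004 m/s

7.20 m/s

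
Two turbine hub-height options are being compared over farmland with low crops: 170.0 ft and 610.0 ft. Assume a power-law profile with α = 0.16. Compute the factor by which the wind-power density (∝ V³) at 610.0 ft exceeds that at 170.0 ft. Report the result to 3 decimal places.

Speed ratio: V_B/V_A = (z_B/z_A)^α = (610.0/170.0)^0.16 = (3.5882)^0.16 = 1.22682
Power-density ratio: P_B/P_A = (V_B/V_A)³ = (1.22682)³ = 1.84647

1.846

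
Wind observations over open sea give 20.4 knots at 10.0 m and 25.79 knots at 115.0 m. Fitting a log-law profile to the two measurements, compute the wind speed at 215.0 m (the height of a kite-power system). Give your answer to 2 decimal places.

27.17 knots

Log law: V ∝ ln(z/z₀). From the pair, with r = V₁/V₂ = 0.79100,
ln z₀ = (ln z₁ − r·ln z₂)/(1 − r) = (2.3026 − 0.79100×4.7449)/0.20900 = -6.9412 → z₀ = 0.0009671 m
V₃ = V₁ · ln(z₃/z₀)/ln(z₁/z₀) = 20.4 × 12.3118/9.2438 = 27.1709 knots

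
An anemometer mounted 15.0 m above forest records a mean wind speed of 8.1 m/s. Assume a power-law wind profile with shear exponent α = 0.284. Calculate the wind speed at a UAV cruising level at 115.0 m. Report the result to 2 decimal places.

14.44 m/s

Power-law profile: V₂ = V₁ · (z₂/z₁)^α
V₂ = 8.1 × (115.0/15.0)^0.284 = 8.1 × (7.6667)^0.284
    = 8.1 × 1.7833 = 14.4449 m/s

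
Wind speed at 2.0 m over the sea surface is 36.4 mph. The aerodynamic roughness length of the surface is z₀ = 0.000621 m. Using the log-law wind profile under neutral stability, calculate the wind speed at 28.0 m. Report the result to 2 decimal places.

Log law: V(z) ∝ ln(z/z₀), so V₂/V₁ = ln(z₂/z₀) / ln(z₁/z₀).
ln(28.0/0.000621) = 10.7164, ln(2.0/0.000621) = 8.0773
V₂ = 36.4 × 10.7164/8.0773 = 36.4 × 1.3267 = 48.2928 mph

48.29 mph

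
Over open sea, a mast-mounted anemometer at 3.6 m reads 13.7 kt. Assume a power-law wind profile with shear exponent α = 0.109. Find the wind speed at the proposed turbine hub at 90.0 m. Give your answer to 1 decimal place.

Power-law profile: V₂ = V₁ · (z₂/z₁)^α
V₂ = 13.7 × (90.0/3.6)^0.109 = 13.7 × (25.0000)^0.109
    = 13.7 × 1.4203 = 19.4579 kt

19.5 kt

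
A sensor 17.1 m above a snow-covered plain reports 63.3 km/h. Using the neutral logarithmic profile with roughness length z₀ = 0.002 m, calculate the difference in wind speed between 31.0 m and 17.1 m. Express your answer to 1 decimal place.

4.2 km/h

Log law: V₂ = V₁ · ln(z₂/z₀)/ln(z₁/z₀) = 63.3 × 9.6486/9.0537 = 67.4594 km/h
ΔV = 67.4594 − 63.3 = 4.1594 km/h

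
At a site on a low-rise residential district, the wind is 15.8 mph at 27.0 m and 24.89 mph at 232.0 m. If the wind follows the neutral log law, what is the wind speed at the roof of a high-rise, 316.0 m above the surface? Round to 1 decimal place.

26.2 mph

Log law: V ∝ ln(z/z₀). From the pair, with r = V₁/V₂ = 0.63479,
ln z₀ = (ln z₁ − r·ln z₂)/(1 − r) = (3.2958 − 0.63479×5.4467)/0.36521 = -0.4428 → z₀ = 0.6422 m
V₃ = V₁ · ln(z₃/z₀)/ln(z₁/z₀) = 15.8 × 6.1985/3.7386 = 26.1959 mph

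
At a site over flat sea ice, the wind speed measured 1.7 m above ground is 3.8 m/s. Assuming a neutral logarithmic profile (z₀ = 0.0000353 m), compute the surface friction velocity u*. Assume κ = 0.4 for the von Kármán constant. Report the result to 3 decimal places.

Log law: V(z) = (u*/κ) · ln(z/z₀) ⇒ u* = κ · V / ln(z/z₀)
u* = 0.4 × 3.8 / ln(1.7/0.0000353) = 0.4 × 3.8 / 10.7823
   = 1.5200 / 10.7823 = 0.1410 m/s

u* ≈ 0.141 m/s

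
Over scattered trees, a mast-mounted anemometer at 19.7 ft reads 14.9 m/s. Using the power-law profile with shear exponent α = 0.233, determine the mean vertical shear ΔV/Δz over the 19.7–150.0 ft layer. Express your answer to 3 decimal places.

0.069 m/s/ft

Power law: V₂ = V₁ · (z₂/z₁)^α = 14.9 × (7.6142)^0.233 = 23.9114 m/s
ΔV/Δz = (23.9114 − 14.9)/(150.0 − 19.7) = 9.0114/130.3000 = 0.06916 m/s/ft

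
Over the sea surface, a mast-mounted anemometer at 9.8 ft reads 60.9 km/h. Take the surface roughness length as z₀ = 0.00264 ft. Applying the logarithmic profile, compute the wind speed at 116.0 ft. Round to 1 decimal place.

Log law: V(z) ∝ ln(z/z₀), so V₂/V₁ = ln(z₂/z₀) / ln(z₁/z₀).
ln(116.0/0.00264) = 10.6906, ln(9.8/0.00264) = 8.2194
V₂ = 60.9 × 10.6906/8.2194 = 60.9 × 1.3007 = 79.2100 km/h

79.2 km/h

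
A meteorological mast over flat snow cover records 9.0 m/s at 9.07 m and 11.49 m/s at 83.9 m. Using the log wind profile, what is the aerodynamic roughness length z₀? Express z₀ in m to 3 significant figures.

Log law: V(z) ∝ ln(z/z₀). With r = V₁/V₂ = 9.0/11.49 = 0.78329,
r · ln(z₂/z₀) = ln(z₁/z₀) ⇒ ln z₀ = (ln z₁ − r·ln z₂)/(1 − r)
ln z₀ = (2.20497 − 0.78329×4.42963) / 0.21671 = -5.8359
z₀ = exp(-5.8359) = 0.002921 m

z₀ ≈ 0.00292 m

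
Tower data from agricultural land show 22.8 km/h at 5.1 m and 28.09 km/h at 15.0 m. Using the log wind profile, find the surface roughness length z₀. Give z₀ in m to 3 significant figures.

z₀ ≈ 0.0488 m

Log law: V(z) ∝ ln(z/z₀). With r = V₁/V₂ = 22.8/28.09 = 0.81168,
r · ln(z₂/z₀) = ln(z₁/z₀) ⇒ ln z₀ = (ln z₁ − r·ln z₂)/(1 − r)
ln z₀ = (1.62924 − 0.81168×2.70805) / 0.18832 = -3.0204
z₀ = exp(-3.0204) = 0.04878 m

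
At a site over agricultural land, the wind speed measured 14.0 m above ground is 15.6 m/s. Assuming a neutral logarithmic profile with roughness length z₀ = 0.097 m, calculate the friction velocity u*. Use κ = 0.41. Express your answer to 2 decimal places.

u* ≈ 1.29 m/s

Log law: V(z) = (u*/κ) · ln(z/z₀) ⇒ u* = κ · V / ln(z/z₀)
u* = 0.41 × 15.6 / ln(14.0/0.097) = 0.41 × 15.6 / 4.9721
   = 6.3960 / 4.9721 = 1.2864 m/s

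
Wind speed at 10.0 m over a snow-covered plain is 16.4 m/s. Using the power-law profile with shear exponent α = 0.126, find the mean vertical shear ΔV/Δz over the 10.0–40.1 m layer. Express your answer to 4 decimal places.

0.1042 m/s/m

Power law: V₂ = V₁ · (z₂/z₁)^α = 16.4 × (4.0100)^0.126 = 19.5362 m/s
ΔV/Δz = (19.5362 − 16.4)/(40.1 − 10.0) = 3.1362/30.1000 = 0.10419 m/s/m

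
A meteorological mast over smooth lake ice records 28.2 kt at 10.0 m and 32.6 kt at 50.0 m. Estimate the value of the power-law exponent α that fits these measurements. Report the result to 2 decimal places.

α ≈ 0.09

Power law: V₂/V₁ = (z₂/z₁)^α ⇒ α = ln(V₂/V₁) / ln(z₂/z₁)
α = ln(32.6/28.2) / ln(50.0/10.0) = ln(1.1560) / ln(5.0000)
  = 0.14499 / 1.60944 = 0.09009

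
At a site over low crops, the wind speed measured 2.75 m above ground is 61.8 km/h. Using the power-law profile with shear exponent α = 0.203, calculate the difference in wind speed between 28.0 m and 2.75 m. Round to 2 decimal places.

37.19 km/h

Power law: V₂ = V₁ · (z₂/z₁)^α = 61.8 × (10.1818)^0.203 = 98.9867 km/h
ΔV = 98.9867 − 61.8 = 37.1867 km/h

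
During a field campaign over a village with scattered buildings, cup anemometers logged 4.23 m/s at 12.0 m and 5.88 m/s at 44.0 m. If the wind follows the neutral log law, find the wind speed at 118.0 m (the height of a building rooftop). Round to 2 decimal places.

Log law: V ∝ ln(z/z₀). From the pair, with r = V₁/V₂ = 0.71939,
ln z₀ = (ln z₁ − r·ln z₂)/(1 − r) = (2.4849 − 0.71939×3.7842)/0.28061 = -0.8460 → z₀ = 0.4291 m
V₃ = V₁ · ln(z₃/z₀)/ln(z₁/z₀) = 4.23 × 5.6167/3.3309 = 7.1328 m/s

7.13 m/s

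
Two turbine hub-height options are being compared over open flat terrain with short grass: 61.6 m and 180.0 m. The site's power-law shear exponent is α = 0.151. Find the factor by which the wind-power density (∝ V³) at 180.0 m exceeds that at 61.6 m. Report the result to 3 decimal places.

Speed ratio: V_B/V_A = (z_B/z_A)^α = (180.0/61.6)^0.151 = (2.9221)^0.151 = 1.17576
Power-density ratio: P_B/P_A = (V_B/V_A)³ = (1.17576)³ = 1.62539

1.625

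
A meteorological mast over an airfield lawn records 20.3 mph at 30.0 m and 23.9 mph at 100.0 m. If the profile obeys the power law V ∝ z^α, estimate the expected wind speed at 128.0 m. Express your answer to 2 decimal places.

24.71 mph

First find α: α = ln(V₂/V₁)/ln(z₂/z₁) = ln(23.9/20.3)/ln(100.0/30.0) = 0.16326/1.20397 = 0.1356
Extrapolate from 100.0 m to 128.0 m: V₃ = 23.9 × (128.0/100.0)^0.1356 = 23.9 × 1.0340 = 24.7136 mph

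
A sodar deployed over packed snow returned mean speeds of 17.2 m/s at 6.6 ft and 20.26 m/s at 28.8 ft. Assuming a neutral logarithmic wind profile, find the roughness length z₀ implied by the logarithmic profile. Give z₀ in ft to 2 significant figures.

z₀ ≈ 0.0017 ft

Log law: V(z) ∝ ln(z/z₀). With r = V₁/V₂ = 17.2/20.26 = 0.84896,
r · ln(z₂/z₀) = ln(z₁/z₀) ⇒ ln z₀ = (ln z₁ − r·ln z₂)/(1 − r)
ln z₀ = (1.88707 − 0.84896×3.36038) / 0.15104 = -6.3943
z₀ = exp(-6.3943) = 0.001671 ft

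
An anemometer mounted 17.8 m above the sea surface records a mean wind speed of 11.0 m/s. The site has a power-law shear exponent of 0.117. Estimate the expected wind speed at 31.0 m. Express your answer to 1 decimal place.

Power-law profile: V₂ = V₁ · (z₂/z₁)^α
V₂ = 11.0 × (31.0/17.8)^0.117 = 11.0 × (1.7416)^0.117
    = 11.0 × 1.0671 = 11.7377 m/s

11.7 m/s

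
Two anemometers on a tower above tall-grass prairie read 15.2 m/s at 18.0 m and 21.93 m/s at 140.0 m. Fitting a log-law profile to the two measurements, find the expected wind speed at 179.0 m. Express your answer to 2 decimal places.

Log law: V ∝ ln(z/z₀). From the pair, with r = V₁/V₂ = 0.69311,
ln z₀ = (ln z₁ − r·ln z₂)/(1 − r) = (2.8904 − 0.69311×4.9416)/0.30689 = -1.7425 → z₀ = 0.1751 m
V₃ = V₁ · ln(z₃/z₀)/ln(z₁/z₀) = 15.2 × 6.9299/4.6329 = 22.7363 m/s

22.74 m/s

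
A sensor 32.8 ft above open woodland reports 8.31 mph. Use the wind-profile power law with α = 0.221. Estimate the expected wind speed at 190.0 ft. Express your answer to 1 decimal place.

12.3 mph

Power-law profile: V₂ = V₁ · (z₂/z₁)^α
V₂ = 8.31 × (190.0/32.8)^0.221 = 8.31 × (5.7927)^0.221
    = 8.31 × 1.4743 = 12.2517 mph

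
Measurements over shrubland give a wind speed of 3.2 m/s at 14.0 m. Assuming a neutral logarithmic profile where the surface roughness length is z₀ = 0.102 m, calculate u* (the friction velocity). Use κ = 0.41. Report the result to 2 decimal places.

u* ≈ 0.27 m/s

Log law: V(z) = (u*/κ) · ln(z/z₀) ⇒ u* = κ · V / ln(z/z₀)
u* = 0.41 × 3.2 / ln(14.0/0.102) = 0.41 × 3.2 / 4.9218
   = 1.3120 / 4.9218 = 0.2666 m/s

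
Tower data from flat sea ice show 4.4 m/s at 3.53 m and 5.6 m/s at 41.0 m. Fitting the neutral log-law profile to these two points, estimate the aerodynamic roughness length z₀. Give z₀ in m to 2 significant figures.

z₀ ≈ 0.00044 m

Log law: V(z) ∝ ln(z/z₀). With r = V₁/V₂ = 4.4/5.6 = 0.78571,
r · ln(z₂/z₀) = ln(z₁/z₀) ⇒ ln z₀ = (ln z₁ − r·ln z₂)/(1 − r)
ln z₀ = (1.26130 − 0.78571×3.71357) / 0.21429 = -7.7304
z₀ = exp(-7.7304) = 0.0004393 m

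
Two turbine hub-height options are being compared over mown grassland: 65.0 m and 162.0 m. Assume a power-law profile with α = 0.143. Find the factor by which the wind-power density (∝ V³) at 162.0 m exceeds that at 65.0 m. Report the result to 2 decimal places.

Speed ratio: V_B/V_A = (z_B/z_A)^α = (162.0/65.0)^0.143 = (2.4923)^0.143 = 1.13950
Power-density ratio: P_B/P_A = (V_B/V_A)³ = (1.13950)³ = 1.47959

1.48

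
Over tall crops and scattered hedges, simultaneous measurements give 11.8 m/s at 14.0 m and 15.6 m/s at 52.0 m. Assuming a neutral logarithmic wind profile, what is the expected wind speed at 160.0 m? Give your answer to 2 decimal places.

Log law: V ∝ ln(z/z₀). From the pair, with r = V₁/V₂ = 0.75641,
ln z₀ = (ln z₁ − r·ln z₂)/(1 − r) = (2.6391 − 0.75641×3.9512)/0.24359 = -1.4356 → z₀ = 0.2380 m
V₃ = V₁ · ln(z₃/z₀)/ln(z₁/z₀) = 11.8 × 6.5108/4.0747 = 18.8548 m/s

18.85 m/s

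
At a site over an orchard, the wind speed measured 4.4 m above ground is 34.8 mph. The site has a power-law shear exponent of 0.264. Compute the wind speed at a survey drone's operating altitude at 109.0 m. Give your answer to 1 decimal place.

81.2 mph

Power-law profile: V₂ = V₁ · (z₂/z₁)^α
V₂ = 34.8 × (109.0/4.4)^0.264 = 34.8 × (24.7727)^0.264
    = 34.8 × 2.3335 = 81.2060 mph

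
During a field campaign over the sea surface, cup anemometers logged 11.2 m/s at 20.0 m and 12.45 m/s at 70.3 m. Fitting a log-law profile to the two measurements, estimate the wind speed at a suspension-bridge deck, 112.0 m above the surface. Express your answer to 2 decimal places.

12.91 m/s

Log law: V ∝ ln(z/z₀). From the pair, with r = V₁/V₂ = 0.89960,
ln z₀ = (ln z₁ − r·ln z₂)/(1 − r) = (2.9957 − 0.89960×4.2528)/0.10040 = -8.2673 → z₀ = 0.0002568 m
V₃ = V₁ · ln(z₃/z₀)/ln(z₁/z₀) = 11.2 × 12.9858/11.2631 = 12.9131 m/s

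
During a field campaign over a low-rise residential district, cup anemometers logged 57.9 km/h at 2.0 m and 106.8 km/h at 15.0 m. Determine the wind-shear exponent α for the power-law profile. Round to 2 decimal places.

Power law: V₂/V₁ = (z₂/z₁)^α ⇒ α = ln(V₂/V₁) / ln(z₂/z₁)
α = ln(106.8/57.9) / ln(15.0/2.0) = ln(1.8446) / ln(7.5000)
  = 0.61224 / 2.01490 = 0.30386

α ≈ 0.30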